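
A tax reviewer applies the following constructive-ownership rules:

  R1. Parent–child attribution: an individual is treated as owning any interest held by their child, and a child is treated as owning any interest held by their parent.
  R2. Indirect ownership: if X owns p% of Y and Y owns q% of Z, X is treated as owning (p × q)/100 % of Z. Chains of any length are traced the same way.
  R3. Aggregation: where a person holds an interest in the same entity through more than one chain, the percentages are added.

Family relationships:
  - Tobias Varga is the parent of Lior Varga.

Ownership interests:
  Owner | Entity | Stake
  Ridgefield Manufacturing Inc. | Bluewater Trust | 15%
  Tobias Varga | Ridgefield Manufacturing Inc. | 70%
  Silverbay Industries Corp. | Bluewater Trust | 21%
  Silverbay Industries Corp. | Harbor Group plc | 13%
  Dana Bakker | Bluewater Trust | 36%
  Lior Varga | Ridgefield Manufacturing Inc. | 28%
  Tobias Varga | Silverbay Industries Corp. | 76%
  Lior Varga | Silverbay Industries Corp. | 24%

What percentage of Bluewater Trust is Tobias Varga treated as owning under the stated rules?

35.7%

By parent–child attribution (R1), Tobias Varga is treated as also owning Lior Varga's interest in Silverbay Industries Corp, giving 76% + 24% = 100%.
By parent–child attribution (R1), Tobias Varga is treated as also owning Lior Varga's interest in Ridgefield Manufacturing Inc, giving 70% + 28% = 98%.
Chain via Silverbay Industries Corp. (R2): 100% × 21% = 21% of Bluewater Trust.
Chain via Ridgefield Manufacturing Inc. (R2): 98% × 15% = 14.7% of Bluewater Trust.
Aggregating (R3): 21% + 14.7% = 35.7%.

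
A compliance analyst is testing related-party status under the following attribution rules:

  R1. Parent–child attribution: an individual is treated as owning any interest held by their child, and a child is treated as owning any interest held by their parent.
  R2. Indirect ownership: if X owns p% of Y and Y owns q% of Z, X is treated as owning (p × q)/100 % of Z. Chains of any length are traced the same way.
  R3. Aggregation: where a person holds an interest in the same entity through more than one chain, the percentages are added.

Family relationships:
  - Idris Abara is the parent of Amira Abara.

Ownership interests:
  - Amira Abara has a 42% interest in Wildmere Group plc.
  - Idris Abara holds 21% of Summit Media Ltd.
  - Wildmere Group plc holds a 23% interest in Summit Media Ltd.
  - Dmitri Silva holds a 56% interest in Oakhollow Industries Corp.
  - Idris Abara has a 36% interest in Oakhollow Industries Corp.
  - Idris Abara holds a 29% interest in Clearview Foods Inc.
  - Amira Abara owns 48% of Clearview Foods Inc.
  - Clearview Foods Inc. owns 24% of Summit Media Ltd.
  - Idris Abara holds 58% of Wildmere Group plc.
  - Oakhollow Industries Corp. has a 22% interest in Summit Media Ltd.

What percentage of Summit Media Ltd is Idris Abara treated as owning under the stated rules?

70.4%

By parent–child attribution (R1), Idris Abara is treated as also owning Amira Abara's interest in Clearview Foods Inc, giving 29% + 48% = 77%.
By parent–child attribution (R1), Idris Abara is treated as also owning Amira Abara's interest in Wildmere Group plc, giving 58% + 42% = 100%.
Chain via Clearview Foods Inc. (R2): 77% × 24% = 18.48% of Summit Media Ltd.
Chain via Oakhollow Industries Corp. (R2): 36% × 22% = 7.92% of Summit Media Ltd.
Chain via Wildmere Group plc (R2): 100% × 23% = 23% of Summit Media Ltd.
Direct interest in Summit Media Ltd: 21%.
Aggregating (R3): 18.48% + 7.92% + 23% + 21% = 70.4%.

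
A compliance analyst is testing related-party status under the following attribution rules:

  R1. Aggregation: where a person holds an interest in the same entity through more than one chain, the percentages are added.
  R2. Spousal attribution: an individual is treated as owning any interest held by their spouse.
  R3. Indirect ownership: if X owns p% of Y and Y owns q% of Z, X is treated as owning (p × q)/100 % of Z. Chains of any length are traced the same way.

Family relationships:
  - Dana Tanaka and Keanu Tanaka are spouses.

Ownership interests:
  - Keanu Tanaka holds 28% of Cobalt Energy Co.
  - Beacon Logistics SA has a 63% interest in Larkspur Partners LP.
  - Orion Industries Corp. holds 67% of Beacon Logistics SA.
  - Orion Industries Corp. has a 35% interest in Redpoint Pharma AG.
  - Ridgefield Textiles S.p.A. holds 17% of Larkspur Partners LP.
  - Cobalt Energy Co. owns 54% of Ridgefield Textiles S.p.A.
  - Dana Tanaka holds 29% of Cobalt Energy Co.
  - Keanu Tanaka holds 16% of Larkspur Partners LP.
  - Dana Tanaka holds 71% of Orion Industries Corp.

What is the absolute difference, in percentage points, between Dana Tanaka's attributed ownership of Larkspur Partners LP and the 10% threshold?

41.2017

By spousal attribution (R2), Dana Tanaka is treated as also owning Keanu Tanaka's interest in Cobalt Energy Co, giving 29% + 28% = 57%.
By spousal attribution (R2), Dana Tanaka is treated as owning Keanu Tanaka's 16% interest in Larkspur Partners LP.
Chain via Orion Industries Corp. → Beacon Logistics SA (R3): 71% × 67% × 63% = 29.9691% of Larkspur Partners LP.
Chain via Cobalt Energy Co. → Ridgefield Textiles S.p.A. (R3): 57% × 54% × 17% = 5.2326% of Larkspur Partners LP.
Direct interest in Larkspur Partners LP: 16%.
Aggregating (R1): 29.9691% + 5.2326% + 16% = 51.2017%.
51.2017% exceeds the 10% threshold by 41.2017 percentage points.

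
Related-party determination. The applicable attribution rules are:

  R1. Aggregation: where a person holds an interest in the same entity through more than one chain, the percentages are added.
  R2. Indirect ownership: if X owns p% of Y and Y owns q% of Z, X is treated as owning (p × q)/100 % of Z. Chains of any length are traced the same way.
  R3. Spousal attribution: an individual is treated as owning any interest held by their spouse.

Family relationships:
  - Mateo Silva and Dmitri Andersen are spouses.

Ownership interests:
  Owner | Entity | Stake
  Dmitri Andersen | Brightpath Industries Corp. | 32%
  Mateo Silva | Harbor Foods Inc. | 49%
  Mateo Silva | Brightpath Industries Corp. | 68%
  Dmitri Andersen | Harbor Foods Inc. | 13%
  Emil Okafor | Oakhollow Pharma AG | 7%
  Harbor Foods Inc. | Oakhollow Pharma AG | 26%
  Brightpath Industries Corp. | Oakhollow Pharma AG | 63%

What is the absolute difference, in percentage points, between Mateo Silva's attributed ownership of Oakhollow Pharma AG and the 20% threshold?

By spousal attribution (R3), Mateo Silva is treated as also owning Dmitri Andersen's interest in Brightpath Industries Corp, giving 68% + 32% = 100%.
By spousal attribution (R3), Mateo Silva is treated as also owning Dmitri Andersen's interest in Harbor Foods Inc, giving 49% + 13% = 62%.
Chain via Brightpath Industries Corp. (R2): 100% × 63% = 63% of Oakhollow Pharma AG.
Chain via Harbor Foods Inc. (R2): 62% × 26% = 16.12% of Oakhollow Pharma AG.
Aggregating (R1): 63% + 16.12% = 79.12%.
79.12% exceeds the 20% threshold by 59.12 percentage points.

59.12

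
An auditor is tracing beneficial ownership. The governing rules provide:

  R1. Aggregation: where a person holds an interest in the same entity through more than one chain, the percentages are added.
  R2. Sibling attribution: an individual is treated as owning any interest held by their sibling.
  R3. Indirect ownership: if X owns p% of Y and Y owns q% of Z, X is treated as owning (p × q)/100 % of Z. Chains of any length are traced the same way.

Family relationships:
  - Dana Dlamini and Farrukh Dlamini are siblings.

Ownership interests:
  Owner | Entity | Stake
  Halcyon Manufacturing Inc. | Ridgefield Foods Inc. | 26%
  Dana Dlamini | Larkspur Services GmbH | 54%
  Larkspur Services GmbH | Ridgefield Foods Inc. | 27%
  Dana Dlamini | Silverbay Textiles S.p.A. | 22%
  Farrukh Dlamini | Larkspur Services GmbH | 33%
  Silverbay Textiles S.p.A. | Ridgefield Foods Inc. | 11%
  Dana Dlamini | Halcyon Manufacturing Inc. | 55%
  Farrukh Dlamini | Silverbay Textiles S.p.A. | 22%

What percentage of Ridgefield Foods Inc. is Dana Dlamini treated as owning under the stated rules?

42.63%

By sibling attribution (R2), Dana Dlamini is treated as also owning Farrukh Dlamini's interest in Larkspur Services GmbH, giving 54% + 33% = 87%.
By sibling attribution (R2), Dana Dlamini is treated as also owning Farrukh Dlamini's interest in Silverbay Textiles S.p.A, giving 22% + 22% = 44%.
Chain via Larkspur Services GmbH (R3): 87% × 27% = 23.49% of Ridgefield Foods Inc.
Chain via Halcyon Manufacturing Inc. (R3): 55% × 26% = 14.3% of Ridgefield Foods Inc.
Chain via Silverbay Textiles S.p.A. (R3): 44% × 11% = 4.84% of Ridgefield Foods Inc.
Aggregating (R1): 23.49% + 14.3% + 4.84% = 42.63%.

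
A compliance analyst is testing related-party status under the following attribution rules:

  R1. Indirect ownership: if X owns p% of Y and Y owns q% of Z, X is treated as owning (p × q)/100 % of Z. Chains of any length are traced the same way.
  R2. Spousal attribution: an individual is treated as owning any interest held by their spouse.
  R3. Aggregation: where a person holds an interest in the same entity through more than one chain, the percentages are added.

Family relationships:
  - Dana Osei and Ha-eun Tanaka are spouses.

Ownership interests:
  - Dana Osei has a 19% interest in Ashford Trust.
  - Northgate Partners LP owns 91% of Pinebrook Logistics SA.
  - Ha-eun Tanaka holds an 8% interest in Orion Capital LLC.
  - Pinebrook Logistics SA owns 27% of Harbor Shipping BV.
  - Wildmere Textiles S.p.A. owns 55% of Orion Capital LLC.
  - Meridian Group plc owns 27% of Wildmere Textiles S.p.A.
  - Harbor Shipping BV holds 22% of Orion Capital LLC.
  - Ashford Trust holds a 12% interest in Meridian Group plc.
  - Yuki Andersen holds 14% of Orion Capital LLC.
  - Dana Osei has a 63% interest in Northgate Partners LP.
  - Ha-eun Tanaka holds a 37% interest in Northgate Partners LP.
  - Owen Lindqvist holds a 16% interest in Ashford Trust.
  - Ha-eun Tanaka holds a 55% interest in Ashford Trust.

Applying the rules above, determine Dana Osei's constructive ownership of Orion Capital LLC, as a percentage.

By spousal attribution (R2), Dana Osei is treated as also owning Ha-eun Tanaka's interest in Ashford Trust, giving 19% + 55% = 74%.
By spousal attribution (R2), Dana Osei is treated as also owning Ha-eun Tanaka's interest in Northgate Partners LP, giving 63% + 37% = 100%.
By spousal attribution (R2), Dana Osei is treated as owning Ha-eun Tanaka's 8% interest in Orion Capital LLC.
Chain via Ashford Trust → Meridian Group plc → Wildmere Textiles S.p.A. (R1): 74% × 12% × 27% × 55% = 1.31868% of Orion Capital LLC.
Chain via Northgate Partners LP → Pinebrook Logistics SA → Harbor Shipping BV (R1): 100% × 91% × 27% × 22% = 5.4054% of Orion Capital LLC.
Direct interest in Orion Capital LLC: 8%.
Aggregating (R3): 1.31868% + 5.4054% + 8% = 14.72408%.

14.72408%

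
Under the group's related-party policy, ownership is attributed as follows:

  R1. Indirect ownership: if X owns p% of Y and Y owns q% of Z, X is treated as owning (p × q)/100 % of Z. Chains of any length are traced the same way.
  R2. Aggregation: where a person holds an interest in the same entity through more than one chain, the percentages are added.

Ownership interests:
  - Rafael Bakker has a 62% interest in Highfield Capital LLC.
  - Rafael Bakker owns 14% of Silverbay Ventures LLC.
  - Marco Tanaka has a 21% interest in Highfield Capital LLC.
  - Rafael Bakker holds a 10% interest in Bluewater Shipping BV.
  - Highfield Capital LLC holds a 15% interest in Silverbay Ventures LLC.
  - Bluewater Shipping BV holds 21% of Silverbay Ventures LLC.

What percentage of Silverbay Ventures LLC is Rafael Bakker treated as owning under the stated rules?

Chain via Bluewater Shipping BV (R1): 10% × 21% = 2.1% of Silverbay Ventures LLC.
Chain via Highfield Capital LLC (R1): 62% × 15% = 9.3% of Silverbay Ventures LLC.
Direct interest in Silverbay Ventures LLC: 14%.
Aggregating (R2): 2.1% + 9.3% + 14% = 25.4%.

25.4%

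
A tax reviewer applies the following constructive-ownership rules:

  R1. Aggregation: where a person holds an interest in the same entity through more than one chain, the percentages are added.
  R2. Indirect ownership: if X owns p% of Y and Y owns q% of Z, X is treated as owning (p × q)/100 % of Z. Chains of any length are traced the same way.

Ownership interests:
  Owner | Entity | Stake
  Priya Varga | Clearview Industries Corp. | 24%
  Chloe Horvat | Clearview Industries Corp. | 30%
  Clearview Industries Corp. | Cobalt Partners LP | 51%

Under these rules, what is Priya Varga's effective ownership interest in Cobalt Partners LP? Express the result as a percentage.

12.24%

Chain via Clearview Industries Corp. (R2): 24% × 51% = 12.24% of Cobalt Partners LP.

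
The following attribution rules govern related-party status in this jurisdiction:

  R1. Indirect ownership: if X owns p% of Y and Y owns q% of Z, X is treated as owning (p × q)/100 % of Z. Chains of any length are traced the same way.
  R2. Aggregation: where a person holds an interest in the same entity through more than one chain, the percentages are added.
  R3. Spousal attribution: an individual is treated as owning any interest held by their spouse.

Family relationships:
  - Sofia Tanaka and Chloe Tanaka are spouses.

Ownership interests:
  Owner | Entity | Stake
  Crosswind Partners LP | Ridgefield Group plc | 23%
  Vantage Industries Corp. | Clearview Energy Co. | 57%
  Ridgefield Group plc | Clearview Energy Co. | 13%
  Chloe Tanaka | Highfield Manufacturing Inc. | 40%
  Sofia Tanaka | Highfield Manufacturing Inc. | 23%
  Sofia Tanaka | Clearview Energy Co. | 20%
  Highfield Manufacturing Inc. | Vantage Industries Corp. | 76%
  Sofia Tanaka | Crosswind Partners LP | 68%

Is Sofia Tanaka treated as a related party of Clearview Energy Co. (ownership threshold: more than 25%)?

Yes

By spousal attribution (R3), Sofia Tanaka is treated as also owning Chloe Tanaka's interest in Highfield Manufacturing Inc, giving 23% + 40% = 63%.
Chain via Highfield Manufacturing Inc. → Vantage Industries Corp. (R1): 63% × 76% × 57% = 27.2916% of Clearview Energy Co.
Chain via Crosswind Partners LP → Ridgefield Group plc (R1): 68% × 23% × 13% = 2.0332% of Clearview Energy Co.
Direct interest in Clearview Energy Co: 20%.
Aggregating (R2): 27.2916% + 2.0332% + 20% = 49.3248%.
49.3248% exceeds the 25% threshold, so Sofia is a related party to Clearview Energy Co.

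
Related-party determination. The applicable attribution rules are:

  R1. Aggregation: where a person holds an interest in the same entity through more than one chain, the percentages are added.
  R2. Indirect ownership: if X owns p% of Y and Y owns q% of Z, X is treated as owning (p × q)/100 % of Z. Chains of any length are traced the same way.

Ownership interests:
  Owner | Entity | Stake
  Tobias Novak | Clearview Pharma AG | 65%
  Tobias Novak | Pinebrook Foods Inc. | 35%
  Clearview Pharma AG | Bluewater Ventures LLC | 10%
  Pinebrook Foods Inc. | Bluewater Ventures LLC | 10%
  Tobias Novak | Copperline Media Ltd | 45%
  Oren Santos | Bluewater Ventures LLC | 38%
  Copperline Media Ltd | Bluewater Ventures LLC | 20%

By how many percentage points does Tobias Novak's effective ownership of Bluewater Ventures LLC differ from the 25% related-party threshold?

Chain via Copperline Media Ltd (R2): 45% × 20% = 9% of Bluewater Ventures LLC.
Chain via Clearview Pharma AG (R2): 65% × 10% = 6.5% of Bluewater Ventures LLC.
Chain via Pinebrook Foods Inc. (R2): 35% × 10% = 3.5% of Bluewater Ventures LLC.
Aggregating (R1): 9% + 6.5% + 3.5% = 19%.
19% falls short of the 25% threshold by 6 percentage points.

6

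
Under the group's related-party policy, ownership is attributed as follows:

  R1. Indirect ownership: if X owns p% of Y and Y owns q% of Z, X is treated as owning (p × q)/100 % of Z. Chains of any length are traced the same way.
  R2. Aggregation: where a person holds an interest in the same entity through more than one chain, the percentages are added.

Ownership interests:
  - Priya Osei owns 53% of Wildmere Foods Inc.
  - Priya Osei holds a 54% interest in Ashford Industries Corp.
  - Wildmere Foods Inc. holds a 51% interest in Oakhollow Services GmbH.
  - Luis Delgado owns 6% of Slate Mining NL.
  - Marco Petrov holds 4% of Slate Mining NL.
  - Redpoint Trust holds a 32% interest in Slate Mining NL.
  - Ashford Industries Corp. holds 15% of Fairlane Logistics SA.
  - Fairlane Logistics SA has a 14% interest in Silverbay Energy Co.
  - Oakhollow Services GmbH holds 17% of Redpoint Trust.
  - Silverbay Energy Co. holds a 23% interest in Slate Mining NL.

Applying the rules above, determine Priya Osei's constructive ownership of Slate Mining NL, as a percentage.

1.731252%

Chain via Wildmere Foods Inc. → Oakhollow Services GmbH → Redpoint Trust (R1): 53% × 51% × 17% × 32% = 1.470432% of Slate Mining NL.
Chain via Ashford Industries Corp. → Fairlane Logistics SA → Silverbay Energy Co. (R1): 54% × 15% × 14% × 23% = 0.26082% of Slate Mining NL.
Aggregating (R2): 1.470432% + 0.26082% = 1.731252%.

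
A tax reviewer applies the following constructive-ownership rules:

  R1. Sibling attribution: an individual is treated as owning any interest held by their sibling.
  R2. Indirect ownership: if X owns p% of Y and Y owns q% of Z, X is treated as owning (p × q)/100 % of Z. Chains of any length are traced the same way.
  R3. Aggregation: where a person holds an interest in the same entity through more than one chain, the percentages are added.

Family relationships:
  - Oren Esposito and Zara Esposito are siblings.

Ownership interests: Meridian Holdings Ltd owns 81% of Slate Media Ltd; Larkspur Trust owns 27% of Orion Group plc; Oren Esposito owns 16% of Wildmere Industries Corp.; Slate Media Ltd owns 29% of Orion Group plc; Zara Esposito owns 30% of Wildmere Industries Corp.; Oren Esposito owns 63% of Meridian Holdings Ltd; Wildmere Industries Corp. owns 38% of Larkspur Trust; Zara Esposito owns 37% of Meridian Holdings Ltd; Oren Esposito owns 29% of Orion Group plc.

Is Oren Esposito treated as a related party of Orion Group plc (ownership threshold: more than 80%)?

By sibling attribution (R1), Oren Esposito is treated as also owning Zara Esposito's interest in Wildmere Industries Corp, giving 16% + 30% = 46%.
By sibling attribution (R1), Oren Esposito is treated as also owning Zara Esposito's interest in Meridian Holdings Ltd, giving 63% + 37% = 100%.
Chain via Wildmere Industries Corp. → Larkspur Trust (R2): 46% × 38% × 27% = 4.7196% of Orion Group plc.
Chain via Meridian Holdings Ltd → Slate Media Ltd (R2): 100% × 81% × 29% = 23.49% of Orion Group plc.
Direct interest in Orion Group plc: 29%.
Aggregating (R3): 4.7196% + 23.49% + 29% = 57.2096%.
57.2096% does not exceed the 80% threshold, so Oren is not a related party to Orion Group plc.

No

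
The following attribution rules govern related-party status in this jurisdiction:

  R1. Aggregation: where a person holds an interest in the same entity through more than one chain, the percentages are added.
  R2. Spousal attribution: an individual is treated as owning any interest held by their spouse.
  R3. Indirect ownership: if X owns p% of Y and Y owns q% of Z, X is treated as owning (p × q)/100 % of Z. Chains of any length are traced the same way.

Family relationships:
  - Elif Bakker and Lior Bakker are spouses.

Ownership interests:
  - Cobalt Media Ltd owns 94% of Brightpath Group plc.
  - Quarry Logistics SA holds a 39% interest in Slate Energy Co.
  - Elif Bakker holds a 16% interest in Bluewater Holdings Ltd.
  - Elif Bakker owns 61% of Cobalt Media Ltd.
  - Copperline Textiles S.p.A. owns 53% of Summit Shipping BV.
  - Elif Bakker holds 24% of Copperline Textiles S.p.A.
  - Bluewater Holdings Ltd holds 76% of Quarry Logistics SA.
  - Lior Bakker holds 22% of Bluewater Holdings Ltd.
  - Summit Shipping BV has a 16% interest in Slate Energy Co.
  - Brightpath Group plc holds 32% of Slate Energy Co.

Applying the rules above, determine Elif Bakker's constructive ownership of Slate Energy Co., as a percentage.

31.6472%

By spousal attribution (R2), Elif Bakker is treated as also owning Lior Bakker's interest in Bluewater Holdings Ltd, giving 16% + 22% = 38%.
Chain via Bluewater Holdings Ltd → Quarry Logistics SA (R3): 38% × 76% × 39% = 11.2632% of Slate Energy Co.
Chain via Cobalt Media Ltd → Brightpath Group plc (R3): 61% × 94% × 32% = 18.3488% of Slate Energy Co.
Chain via Copperline Textiles S.p.A. → Summit Shipping BV (R3): 24% × 53% × 16% = 2.0352% of Slate Energy Co.
Aggregating (R1): 11.2632% + 18.3488% + 2.0352% = 31.6472%.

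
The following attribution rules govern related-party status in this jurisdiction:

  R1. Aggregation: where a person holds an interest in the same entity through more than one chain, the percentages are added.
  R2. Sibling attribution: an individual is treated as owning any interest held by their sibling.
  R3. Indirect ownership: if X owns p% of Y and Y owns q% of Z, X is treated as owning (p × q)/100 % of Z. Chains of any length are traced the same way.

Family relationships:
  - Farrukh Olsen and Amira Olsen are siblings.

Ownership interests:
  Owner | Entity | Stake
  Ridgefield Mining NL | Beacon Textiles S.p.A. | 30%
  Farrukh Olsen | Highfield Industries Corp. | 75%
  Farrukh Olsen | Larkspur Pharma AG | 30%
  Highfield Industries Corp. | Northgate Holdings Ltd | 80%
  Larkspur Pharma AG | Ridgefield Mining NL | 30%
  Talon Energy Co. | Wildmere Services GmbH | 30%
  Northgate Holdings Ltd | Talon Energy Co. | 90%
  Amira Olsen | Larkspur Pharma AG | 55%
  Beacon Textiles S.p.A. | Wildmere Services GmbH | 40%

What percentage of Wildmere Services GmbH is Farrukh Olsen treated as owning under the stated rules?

By sibling attribution (R2), Farrukh Olsen is treated as also owning Amira Olsen's interest in Larkspur Pharma AG, giving 30% + 55% = 85%.
Chain via Highfield Industries Corp. → Northgate Holdings Ltd → Talon Energy Co. (R3): 75% × 80% × 90% × 30% = 16.2% of Wildmere Services GmbH.
Chain via Larkspur Pharma AG → Ridgefield Mining NL → Beacon Textiles S.p.A. (R3): 85% × 30% × 30% × 40% = 3.06% of Wildmere Services GmbH.
Aggregating (R1): 16.2% + 3.06% = 19.26%.

19.26%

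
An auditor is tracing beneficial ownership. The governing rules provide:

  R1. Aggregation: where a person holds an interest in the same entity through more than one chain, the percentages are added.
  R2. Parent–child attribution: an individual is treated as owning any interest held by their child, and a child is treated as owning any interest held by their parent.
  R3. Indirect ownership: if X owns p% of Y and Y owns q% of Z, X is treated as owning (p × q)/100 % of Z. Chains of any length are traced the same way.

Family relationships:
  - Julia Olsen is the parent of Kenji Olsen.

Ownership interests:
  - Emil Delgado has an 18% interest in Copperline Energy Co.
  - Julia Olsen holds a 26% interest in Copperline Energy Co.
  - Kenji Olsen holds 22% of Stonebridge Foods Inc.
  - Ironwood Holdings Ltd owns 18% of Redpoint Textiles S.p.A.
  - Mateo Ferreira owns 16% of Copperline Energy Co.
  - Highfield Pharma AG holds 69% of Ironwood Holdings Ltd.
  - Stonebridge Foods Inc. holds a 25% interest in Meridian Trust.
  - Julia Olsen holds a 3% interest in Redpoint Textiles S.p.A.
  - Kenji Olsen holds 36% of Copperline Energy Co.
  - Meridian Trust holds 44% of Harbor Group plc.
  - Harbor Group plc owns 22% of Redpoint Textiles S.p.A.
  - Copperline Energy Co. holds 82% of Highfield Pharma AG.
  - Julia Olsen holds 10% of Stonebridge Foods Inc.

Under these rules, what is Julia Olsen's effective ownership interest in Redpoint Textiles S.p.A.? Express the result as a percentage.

By parent–child attribution (R2), Julia Olsen is treated as also owning Kenji Olsen's interest in Stonebridge Foods Inc, giving 10% + 22% = 32%.
By parent–child attribution (R2), Julia Olsen is treated as also owning Kenji Olsen's interest in Copperline Energy Co, giving 26% + 36% = 62%.
Chain via Stonebridge Foods Inc. → Meridian Trust → Harbor Group plc (R3): 32% × 25% × 44% × 22% = 0.7744% of Redpoint Textiles S.p.A.
Chain via Copperline Energy Co. → Highfield Pharma AG → Ironwood Holdings Ltd (R3): 62% × 82% × 69% × 18% = 6.314328% of Redpoint Textiles S.p.A.
Direct interest in Redpoint Textiles S.p.A: 3%.
Aggregating (R1): 0.7744% + 6.314328% + 3% = 10.088728%.

10.088728%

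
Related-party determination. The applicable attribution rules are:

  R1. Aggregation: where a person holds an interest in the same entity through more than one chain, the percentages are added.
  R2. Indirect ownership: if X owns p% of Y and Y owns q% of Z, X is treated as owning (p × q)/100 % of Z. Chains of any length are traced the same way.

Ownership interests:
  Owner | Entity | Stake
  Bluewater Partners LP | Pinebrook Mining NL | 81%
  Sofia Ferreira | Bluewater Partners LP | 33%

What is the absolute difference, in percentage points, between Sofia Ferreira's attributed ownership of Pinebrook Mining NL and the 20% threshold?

Chain via Bluewater Partners LP (R2): 33% × 81% = 26.73% of Pinebrook Mining NL.
26.73% exceeds the 20% threshold by 6.73 percentage points.

6.73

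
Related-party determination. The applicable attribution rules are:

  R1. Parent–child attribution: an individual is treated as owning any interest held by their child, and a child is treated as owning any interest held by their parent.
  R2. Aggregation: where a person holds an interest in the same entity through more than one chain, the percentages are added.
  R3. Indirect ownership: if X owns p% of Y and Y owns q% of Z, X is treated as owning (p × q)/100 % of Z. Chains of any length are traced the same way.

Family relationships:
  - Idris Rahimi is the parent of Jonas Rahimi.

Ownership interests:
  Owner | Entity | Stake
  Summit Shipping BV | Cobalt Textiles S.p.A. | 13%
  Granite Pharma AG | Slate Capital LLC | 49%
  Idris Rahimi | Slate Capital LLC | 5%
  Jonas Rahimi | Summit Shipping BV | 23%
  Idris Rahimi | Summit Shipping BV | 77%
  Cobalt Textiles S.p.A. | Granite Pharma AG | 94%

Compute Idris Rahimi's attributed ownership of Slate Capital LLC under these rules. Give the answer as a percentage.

By parent–child attribution (R1), Idris Rahimi is treated as also owning Jonas Rahimi's interest in Summit Shipping BV, giving 77% + 23% = 100%.
Chain via Summit Shipping BV → Cobalt Textiles S.p.A. → Granite Pharma AG (R3): 100% × 13% × 94% × 49% = 5.9878% of Slate Capital LLC.
Direct interest in Slate Capital LLC: 5%.
Aggregating (R2): 5.9878% + 5% = 10.9878%.

10.9878%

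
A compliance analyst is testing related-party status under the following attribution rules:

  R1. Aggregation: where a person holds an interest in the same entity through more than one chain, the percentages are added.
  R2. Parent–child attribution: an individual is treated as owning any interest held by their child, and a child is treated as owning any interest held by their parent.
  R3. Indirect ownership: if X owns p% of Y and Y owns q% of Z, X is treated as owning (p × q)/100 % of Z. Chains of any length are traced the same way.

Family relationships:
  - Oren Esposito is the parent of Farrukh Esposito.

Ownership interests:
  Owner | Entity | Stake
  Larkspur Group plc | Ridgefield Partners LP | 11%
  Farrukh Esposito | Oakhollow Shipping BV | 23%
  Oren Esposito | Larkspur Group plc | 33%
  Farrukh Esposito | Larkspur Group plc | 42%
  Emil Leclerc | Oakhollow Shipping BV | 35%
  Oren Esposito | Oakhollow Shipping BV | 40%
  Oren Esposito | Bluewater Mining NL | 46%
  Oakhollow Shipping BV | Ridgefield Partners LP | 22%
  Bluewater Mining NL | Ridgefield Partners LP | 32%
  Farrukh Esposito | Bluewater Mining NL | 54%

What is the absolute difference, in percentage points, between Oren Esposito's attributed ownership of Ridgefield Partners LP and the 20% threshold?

34.11

By parent–child attribution (R2), Oren Esposito is treated as also owning Farrukh Esposito's interest in Bluewater Mining NL, giving 46% + 54% = 100%.
By parent–child attribution (R2), Oren Esposito is treated as also owning Farrukh Esposito's interest in Oakhollow Shipping BV, giving 40% + 23% = 63%.
By parent–child attribution (R2), Oren Esposito is treated as also owning Farrukh Esposito's interest in Larkspur Group plc, giving 33% + 42% = 75%.
Chain via Bluewater Mining NL (R3): 100% × 32% = 32% of Ridgefield Partners LP.
Chain via Oakhollow Shipping BV (R3): 63% × 22% = 13.86% of Ridgefield Partners LP.
Chain via Larkspur Group plc (R3): 75% × 11% = 8.25% of Ridgefield Partners LP.
Aggregating (R1): 32% + 13.86% + 8.25% = 54.11%.
54.11% exceeds the 20% threshold by 34.11 percentage points.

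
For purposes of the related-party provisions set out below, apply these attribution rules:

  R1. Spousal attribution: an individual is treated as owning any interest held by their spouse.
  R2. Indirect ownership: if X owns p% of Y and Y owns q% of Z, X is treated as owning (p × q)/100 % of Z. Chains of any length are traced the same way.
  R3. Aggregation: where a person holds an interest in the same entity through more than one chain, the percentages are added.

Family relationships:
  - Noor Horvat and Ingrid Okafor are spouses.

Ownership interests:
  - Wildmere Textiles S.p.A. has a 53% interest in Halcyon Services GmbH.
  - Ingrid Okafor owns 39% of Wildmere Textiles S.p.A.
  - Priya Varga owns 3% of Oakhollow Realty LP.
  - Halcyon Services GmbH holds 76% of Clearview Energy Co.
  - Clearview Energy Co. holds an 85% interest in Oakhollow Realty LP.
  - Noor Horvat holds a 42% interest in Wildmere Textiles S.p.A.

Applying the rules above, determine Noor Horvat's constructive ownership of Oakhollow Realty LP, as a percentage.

27.73278%

By spousal attribution (R1), Noor Horvat is treated as also owning Ingrid Okafor's interest in Wildmere Textiles S.p.A, giving 42% + 39% = 81%.
Chain via Wildmere Textiles S.p.A. → Halcyon Services GmbH → Clearview Energy Co. (R2): 81% × 53% × 76% × 85% = 27.73278% of Oakhollow Realty LP.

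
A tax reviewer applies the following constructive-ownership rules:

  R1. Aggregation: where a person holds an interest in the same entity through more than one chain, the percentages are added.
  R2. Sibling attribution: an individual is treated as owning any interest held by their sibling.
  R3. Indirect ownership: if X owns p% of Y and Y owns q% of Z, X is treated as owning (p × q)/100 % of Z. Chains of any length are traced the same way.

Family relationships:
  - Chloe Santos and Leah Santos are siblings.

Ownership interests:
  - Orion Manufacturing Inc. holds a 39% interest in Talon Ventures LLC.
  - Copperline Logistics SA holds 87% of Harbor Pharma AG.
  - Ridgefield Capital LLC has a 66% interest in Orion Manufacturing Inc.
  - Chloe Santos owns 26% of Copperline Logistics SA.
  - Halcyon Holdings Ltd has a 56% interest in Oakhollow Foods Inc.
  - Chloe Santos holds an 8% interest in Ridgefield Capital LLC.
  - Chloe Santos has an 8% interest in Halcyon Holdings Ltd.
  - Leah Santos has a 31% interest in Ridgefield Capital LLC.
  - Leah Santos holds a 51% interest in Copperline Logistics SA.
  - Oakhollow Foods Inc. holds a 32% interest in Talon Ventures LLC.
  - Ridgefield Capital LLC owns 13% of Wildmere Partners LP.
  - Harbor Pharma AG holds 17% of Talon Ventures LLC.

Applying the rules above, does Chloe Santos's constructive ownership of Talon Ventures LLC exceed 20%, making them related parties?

By sibling attribution (R2), Chloe Santos is treated as also owning Leah Santos's interest in Copperline Logistics SA, giving 26% + 51% = 77%.
By sibling attribution (R2), Chloe Santos is treated as also owning Leah Santos's interest in Ridgefield Capital LLC, giving 8% + 31% = 39%.
Chain via Copperline Logistics SA → Harbor Pharma AG (R3): 77% × 87% × 17% = 11.3883% of Talon Ventures LLC.
Chain via Halcyon Holdings Ltd → Oakhollow Foods Inc. (R3): 8% × 56% × 32% = 1.4336% of Talon Ventures LLC.
Chain via Ridgefield Capital LLC → Orion Manufacturing Inc. (R3): 39% × 66% × 39% = 10.0386% of Talon Ventures LLC.
Aggregating (R1): 11.3883% + 1.4336% + 10.0386% = 22.8605%.
22.8605% exceeds the 20% threshold, so Chloe is a related party to Talon Ventures LLC.

Yes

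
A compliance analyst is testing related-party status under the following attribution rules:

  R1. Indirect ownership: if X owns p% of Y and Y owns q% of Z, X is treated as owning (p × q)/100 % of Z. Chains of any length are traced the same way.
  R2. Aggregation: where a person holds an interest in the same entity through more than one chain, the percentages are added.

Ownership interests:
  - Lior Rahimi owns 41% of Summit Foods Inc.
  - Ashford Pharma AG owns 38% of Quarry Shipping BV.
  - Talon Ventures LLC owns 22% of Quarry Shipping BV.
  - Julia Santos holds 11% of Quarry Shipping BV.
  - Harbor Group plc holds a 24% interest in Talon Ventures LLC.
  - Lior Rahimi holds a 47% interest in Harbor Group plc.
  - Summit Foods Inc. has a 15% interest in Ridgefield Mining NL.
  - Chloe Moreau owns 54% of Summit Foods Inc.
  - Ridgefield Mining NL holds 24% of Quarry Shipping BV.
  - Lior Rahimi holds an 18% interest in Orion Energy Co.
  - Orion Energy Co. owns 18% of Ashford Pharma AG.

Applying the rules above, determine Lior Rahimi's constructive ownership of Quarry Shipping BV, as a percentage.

5.1888%

Chain via Orion Energy Co. → Ashford Pharma AG (R1): 18% × 18% × 38% = 1.2312% of Quarry Shipping BV.
Chain via Summit Foods Inc. → Ridgefield Mining NL (R1): 41% × 15% × 24% = 1.476% of Quarry Shipping BV.
Chain via Harbor Group plc → Talon Ventures LLC (R1): 47% × 24% × 22% = 2.4816% of Quarry Shipping BV.
Aggregating (R2): 1.2312% + 1.476% + 2.4816% = 5.1888%.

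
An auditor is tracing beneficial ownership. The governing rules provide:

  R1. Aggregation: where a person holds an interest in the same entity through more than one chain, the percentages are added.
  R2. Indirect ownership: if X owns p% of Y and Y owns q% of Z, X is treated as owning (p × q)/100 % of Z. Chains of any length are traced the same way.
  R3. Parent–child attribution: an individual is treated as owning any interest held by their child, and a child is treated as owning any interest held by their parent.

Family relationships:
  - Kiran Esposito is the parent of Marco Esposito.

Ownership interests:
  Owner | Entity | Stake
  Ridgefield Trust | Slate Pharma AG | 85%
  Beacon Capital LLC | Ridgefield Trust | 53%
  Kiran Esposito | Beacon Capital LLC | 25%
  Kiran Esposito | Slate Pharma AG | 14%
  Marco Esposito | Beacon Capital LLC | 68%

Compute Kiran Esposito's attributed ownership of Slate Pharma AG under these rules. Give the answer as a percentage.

55.8965%

By parent–child attribution (R3), Kiran Esposito is treated as also owning Marco Esposito's interest in Beacon Capital LLC, giving 25% + 68% = 93%.
Chain via Beacon Capital LLC → Ridgefield Trust (R2): 93% × 53% × 85% = 41.8965% of Slate Pharma AG.
Direct interest in Slate Pharma AG: 14%.
Aggregating (R1): 41.8965% + 14% = 55.8965%.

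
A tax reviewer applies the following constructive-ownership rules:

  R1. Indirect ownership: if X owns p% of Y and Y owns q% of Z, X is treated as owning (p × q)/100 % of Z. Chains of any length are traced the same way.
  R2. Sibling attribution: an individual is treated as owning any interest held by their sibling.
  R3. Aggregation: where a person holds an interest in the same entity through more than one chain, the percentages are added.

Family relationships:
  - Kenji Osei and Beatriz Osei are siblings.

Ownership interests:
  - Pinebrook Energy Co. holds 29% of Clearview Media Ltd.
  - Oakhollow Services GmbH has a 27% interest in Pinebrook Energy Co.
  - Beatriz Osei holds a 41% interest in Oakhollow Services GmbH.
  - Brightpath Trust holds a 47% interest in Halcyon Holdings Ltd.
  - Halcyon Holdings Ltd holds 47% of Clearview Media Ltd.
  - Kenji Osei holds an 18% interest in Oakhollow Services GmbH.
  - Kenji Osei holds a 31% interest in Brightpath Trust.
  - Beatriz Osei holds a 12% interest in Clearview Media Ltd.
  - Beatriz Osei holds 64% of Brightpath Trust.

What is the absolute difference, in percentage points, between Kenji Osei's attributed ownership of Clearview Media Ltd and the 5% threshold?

32.6052

By sibling attribution (R2), Kenji Osei is treated as also owning Beatriz Osei's interest in Brightpath Trust, giving 31% + 64% = 95%.
By sibling attribution (R2), Kenji Osei is treated as also owning Beatriz Osei's interest in Oakhollow Services GmbH, giving 18% + 41% = 59%.
By sibling attribution (R2), Kenji Osei is treated as owning Beatriz Osei's 12% interest in Clearview Media Ltd.
Chain via Brightpath Trust → Halcyon Holdings Ltd (R1): 95% × 47% × 47% = 20.9855% of Clearview Media Ltd.
Chain via Oakhollow Services GmbH → Pinebrook Energy Co. (R1): 59% × 27% × 29% = 4.6197% of Clearview Media Ltd.
Direct interest in Clearview Media Ltd: 12%.
Aggregating (R3): 20.9855% + 4.6197% + 12% = 37.6052%.
37.6052% exceeds the 5% threshold by 32.6052 percentage points.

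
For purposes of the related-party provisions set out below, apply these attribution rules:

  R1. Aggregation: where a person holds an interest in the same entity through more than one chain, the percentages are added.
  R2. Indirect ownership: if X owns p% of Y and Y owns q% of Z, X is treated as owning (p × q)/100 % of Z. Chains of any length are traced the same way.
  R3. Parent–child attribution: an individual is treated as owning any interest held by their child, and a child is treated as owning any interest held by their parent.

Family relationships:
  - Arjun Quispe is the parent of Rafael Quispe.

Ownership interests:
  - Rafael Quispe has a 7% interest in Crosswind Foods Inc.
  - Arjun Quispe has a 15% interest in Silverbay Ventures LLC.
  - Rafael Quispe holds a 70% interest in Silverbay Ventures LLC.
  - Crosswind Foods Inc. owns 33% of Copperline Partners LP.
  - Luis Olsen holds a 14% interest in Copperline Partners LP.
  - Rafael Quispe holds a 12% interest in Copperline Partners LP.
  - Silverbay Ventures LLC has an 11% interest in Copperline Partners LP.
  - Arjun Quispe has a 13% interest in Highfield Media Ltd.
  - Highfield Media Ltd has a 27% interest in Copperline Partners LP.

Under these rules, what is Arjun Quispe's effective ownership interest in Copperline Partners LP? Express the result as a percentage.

27.17%

By parent–child attribution (R3), Arjun Quispe is treated as also owning Rafael Quispe's interest in Silverbay Ventures LLC, giving 15% + 70% = 85%.
By parent–child attribution (R3), Arjun Quispe is treated as owning Rafael Quispe's 7% interest in Crosswind Foods Inc.
By parent–child attribution (R3), Arjun Quispe is treated as owning Rafael Quispe's 12% interest in Copperline Partners LP.
Chain via Silverbay Ventures LLC (R2): 85% × 11% = 9.35% of Copperline Partners LP.
Chain via Highfield Media Ltd (R2): 13% × 27% = 3.51% of Copperline Partners LP.
Chain via Crosswind Foods Inc. (R2): 7% × 33% = 2.31% of Copperline Partners LP.
Direct interest in Copperline Partners LP: 12%.
Aggregating (R1): 9.35% + 3.51% + 2.31% + 12% = 27.17%.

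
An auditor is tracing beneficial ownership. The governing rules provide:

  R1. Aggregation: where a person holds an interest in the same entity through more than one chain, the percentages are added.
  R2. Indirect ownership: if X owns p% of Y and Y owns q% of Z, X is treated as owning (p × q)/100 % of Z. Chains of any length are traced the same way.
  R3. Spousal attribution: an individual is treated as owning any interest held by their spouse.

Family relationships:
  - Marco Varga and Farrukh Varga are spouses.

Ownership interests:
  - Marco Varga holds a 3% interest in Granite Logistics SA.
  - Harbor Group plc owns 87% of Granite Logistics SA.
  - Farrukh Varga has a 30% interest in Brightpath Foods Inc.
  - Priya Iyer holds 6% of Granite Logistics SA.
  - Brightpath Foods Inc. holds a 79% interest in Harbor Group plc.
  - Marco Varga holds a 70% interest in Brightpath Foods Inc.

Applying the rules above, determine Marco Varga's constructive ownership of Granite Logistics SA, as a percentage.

71.73%

By spousal attribution (R3), Marco Varga is treated as also owning Farrukh Varga's interest in Brightpath Foods Inc, giving 70% + 30% = 100%.
Chain via Brightpath Foods Inc. → Harbor Group plc (R2): 100% × 79% × 87% = 68.73% of Granite Logistics SA.
Direct interest in Granite Logistics SA: 3%.
Aggregating (R1): 68.73% + 3% = 71.73%.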